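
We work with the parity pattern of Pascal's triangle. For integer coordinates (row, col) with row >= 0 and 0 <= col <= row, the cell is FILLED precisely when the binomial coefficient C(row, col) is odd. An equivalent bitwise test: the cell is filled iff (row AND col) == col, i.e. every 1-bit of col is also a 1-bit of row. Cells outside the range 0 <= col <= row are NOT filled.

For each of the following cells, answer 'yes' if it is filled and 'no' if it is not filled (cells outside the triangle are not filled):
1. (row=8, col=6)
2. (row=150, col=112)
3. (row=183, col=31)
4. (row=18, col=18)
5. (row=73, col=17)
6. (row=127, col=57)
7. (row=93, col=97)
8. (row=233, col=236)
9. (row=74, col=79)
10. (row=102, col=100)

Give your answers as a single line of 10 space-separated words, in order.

(8,6): row=0b1000, col=0b110, row AND col = 0b0 = 0; 0 != 6 -> empty
(150,112): row=0b10010110, col=0b1110000, row AND col = 0b10000 = 16; 16 != 112 -> empty
(183,31): row=0b10110111, col=0b11111, row AND col = 0b10111 = 23; 23 != 31 -> empty
(18,18): row=0b10010, col=0b10010, row AND col = 0b10010 = 18; 18 == 18 -> filled
(73,17): row=0b1001001, col=0b10001, row AND col = 0b1 = 1; 1 != 17 -> empty
(127,57): row=0b1111111, col=0b111001, row AND col = 0b111001 = 57; 57 == 57 -> filled
(93,97): col outside [0, 93] -> not filled
(233,236): col outside [0, 233] -> not filled
(74,79): col outside [0, 74] -> not filled
(102,100): row=0b1100110, col=0b1100100, row AND col = 0b1100100 = 100; 100 == 100 -> filled

Answer: no no no yes no yes no no no yes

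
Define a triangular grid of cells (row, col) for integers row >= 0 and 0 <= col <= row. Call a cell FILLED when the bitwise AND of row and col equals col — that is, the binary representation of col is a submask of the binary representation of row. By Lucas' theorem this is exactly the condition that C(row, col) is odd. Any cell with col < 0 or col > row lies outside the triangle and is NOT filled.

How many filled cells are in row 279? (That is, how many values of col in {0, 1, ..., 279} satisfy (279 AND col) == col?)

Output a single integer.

Answer: 32

Derivation:
279 in binary = 100010111
popcount(279) = number of 1-bits in 100010111 = 5
A col c satisfies (279 AND c) == c iff every set bit of c is also set in 279; each of the 5 set bits of 279 can independently be on or off in c.
count = 2^5 = 32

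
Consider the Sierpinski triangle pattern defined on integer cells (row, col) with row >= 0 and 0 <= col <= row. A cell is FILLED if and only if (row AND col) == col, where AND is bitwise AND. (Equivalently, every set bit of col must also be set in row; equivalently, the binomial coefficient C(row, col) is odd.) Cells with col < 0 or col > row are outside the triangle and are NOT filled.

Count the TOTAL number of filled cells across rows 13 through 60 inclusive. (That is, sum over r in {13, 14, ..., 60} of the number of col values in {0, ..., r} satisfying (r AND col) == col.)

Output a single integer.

Answer: 552

Derivation:
r13=1101 pc3: +8 =8
r14=1110 pc3: +8 =16
r15=1111 pc4: +16 =32
r16=10000 pc1: +2 =34
r17=10001 pc2: +4 =38
r18=10010 pc2: +4 =42
r19=10011 pc3: +8 =50
r20=10100 pc2: +4 =54
r21=10101 pc3: +8 =62
r22=10110 pc3: +8 =70
r23=10111 pc4: +16 =86
r24=11000 pc2: +4 =90
r25=11001 pc3: +8 =98
r26=11010 pc3: +8 =106
r27=11011 pc4: +16 =122
r28=11100 pc3: +8 =130
r29=11101 pc4: +16 =146
r30=11110 pc4: +16 =162
r31=11111 pc5: +32 =194
r32=100000 pc1: +2 =196
r33=100001 pc2: +4 =200
r34=100010 pc2: +4 =204
r35=100011 pc3: +8 =212
r36=100100 pc2: +4 =216
r37=100101 pc3: +8 =224
r38=100110 pc3: +8 =232
r39=100111 pc4: +16 =248
r40=101000 pc2: +4 =252
r41=101001 pc3: +8 =260
r42=101010 pc3: +8 =268
r43=101011 pc4: +16 =284
r44=101100 pc3: +8 =292
r45=101101 pc4: +16 =308
r46=101110 pc4: +16 =324
r47=101111 pc5: +32 =356
r48=110000 pc2: +4 =360
r49=110001 pc3: +8 =368
r50=110010 pc3: +8 =376
r51=110011 pc4: +16 =392
r52=110100 pc3: +8 =400
r53=110101 pc4: +16 =416
r54=110110 pc4: +16 =432
r55=110111 pc5: +32 =464
r56=111000 pc3: +8 =472
r57=111001 pc4: +16 =488
r58=111010 pc4: +16 =504
r59=111011 pc5: +32 =536
r60=111100 pc4: +16 =552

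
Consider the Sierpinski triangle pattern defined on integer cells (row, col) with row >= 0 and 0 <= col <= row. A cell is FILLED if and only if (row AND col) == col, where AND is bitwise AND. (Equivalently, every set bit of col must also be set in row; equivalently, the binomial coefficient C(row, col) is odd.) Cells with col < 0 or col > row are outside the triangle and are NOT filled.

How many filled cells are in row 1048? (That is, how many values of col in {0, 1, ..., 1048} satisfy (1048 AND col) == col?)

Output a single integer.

Answer: 8

Derivation:
1048 in binary = 10000011000
popcount(1048) = number of 1-bits in 10000011000 = 3
A col c satisfies (1048 AND c) == c iff every set bit of c is also set in 1048; each of the 3 set bits of 1048 can independently be on or off in c.
count = 2^3 = 8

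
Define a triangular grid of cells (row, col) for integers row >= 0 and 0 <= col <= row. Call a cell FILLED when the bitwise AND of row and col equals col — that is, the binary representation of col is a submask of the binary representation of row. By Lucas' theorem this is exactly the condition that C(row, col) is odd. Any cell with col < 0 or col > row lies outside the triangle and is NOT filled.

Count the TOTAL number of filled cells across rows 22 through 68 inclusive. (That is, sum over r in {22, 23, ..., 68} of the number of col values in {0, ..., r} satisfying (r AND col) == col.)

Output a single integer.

r22=10110 pc3: +8 =8
r23=10111 pc4: +16 =24
r24=11000 pc2: +4 =28
r25=11001 pc3: +8 =36
r26=11010 pc3: +8 =44
r27=11011 pc4: +16 =60
r28=11100 pc3: +8 =68
r29=11101 pc4: +16 =84
r30=11110 pc4: +16 =100
r31=11111 pc5: +32 =132
r32=100000 pc1: +2 =134
r33=100001 pc2: +4 =138
r34=100010 pc2: +4 =142
r35=100011 pc3: +8 =150
r36=100100 pc2: +4 =154
r37=100101 pc3: +8 =162
r38=100110 pc3: +8 =170
r39=100111 pc4: +16 =186
r40=101000 pc2: +4 =190
r41=101001 pc3: +8 =198
r42=101010 pc3: +8 =206
r43=101011 pc4: +16 =222
r44=101100 pc3: +8 =230
r45=101101 pc4: +16 =246
r46=101110 pc4: +16 =262
r47=101111 pc5: +32 =294
r48=110000 pc2: +4 =298
r49=110001 pc3: +8 =306
r50=110010 pc3: +8 =314
r51=110011 pc4: +16 =330
r52=110100 pc3: +8 =338
r53=110101 pc4: +16 =354
r54=110110 pc4: +16 =370
r55=110111 pc5: +32 =402
r56=111000 pc3: +8 =410
r57=111001 pc4: +16 =426
r58=111010 pc4: +16 =442
r59=111011 pc5: +32 =474
r60=111100 pc4: +16 =490
r61=111101 pc5: +32 =522
r62=111110 pc5: +32 =554
r63=111111 pc6: +64 =618
r64=1000000 pc1: +2 =620
r65=1000001 pc2: +4 =624
r66=1000010 pc2: +4 =628
r67=1000011 pc3: +8 =636
r68=1000100 pc2: +4 =640

Answer: 640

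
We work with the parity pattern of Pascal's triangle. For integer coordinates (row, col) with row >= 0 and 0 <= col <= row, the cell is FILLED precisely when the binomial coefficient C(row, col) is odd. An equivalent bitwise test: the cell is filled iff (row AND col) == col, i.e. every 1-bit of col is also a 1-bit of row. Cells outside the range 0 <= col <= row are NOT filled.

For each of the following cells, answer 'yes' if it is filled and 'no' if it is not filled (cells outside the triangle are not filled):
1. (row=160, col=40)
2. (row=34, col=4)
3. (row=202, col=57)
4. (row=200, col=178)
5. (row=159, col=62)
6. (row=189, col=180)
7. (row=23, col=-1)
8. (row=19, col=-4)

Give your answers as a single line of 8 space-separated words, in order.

Answer: no no no no no yes no no

Derivation:
(160,40): row=0b10100000, col=0b101000, row AND col = 0b100000 = 32; 32 != 40 -> empty
(34,4): row=0b100010, col=0b100, row AND col = 0b0 = 0; 0 != 4 -> empty
(202,57): row=0b11001010, col=0b111001, row AND col = 0b1000 = 8; 8 != 57 -> empty
(200,178): row=0b11001000, col=0b10110010, row AND col = 0b10000000 = 128; 128 != 178 -> empty
(159,62): row=0b10011111, col=0b111110, row AND col = 0b11110 = 30; 30 != 62 -> empty
(189,180): row=0b10111101, col=0b10110100, row AND col = 0b10110100 = 180; 180 == 180 -> filled
(23,-1): col outside [0, 23] -> not filled
(19,-4): col outside [0, 19] -> not filled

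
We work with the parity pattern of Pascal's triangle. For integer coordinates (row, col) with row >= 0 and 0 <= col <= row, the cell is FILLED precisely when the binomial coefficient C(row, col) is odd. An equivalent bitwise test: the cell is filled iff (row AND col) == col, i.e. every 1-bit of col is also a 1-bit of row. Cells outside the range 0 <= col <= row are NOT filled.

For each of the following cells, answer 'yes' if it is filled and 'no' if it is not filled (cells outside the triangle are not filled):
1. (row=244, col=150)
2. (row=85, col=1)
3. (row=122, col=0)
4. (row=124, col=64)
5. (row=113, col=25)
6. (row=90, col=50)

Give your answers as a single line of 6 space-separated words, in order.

Answer: no yes yes yes no no

Derivation:
(244,150): row=0b11110100, col=0b10010110, row AND col = 0b10010100 = 148; 148 != 150 -> empty
(85,1): row=0b1010101, col=0b1, row AND col = 0b1 = 1; 1 == 1 -> filled
(122,0): row=0b1111010, col=0b0, row AND col = 0b0 = 0; 0 == 0 -> filled
(124,64): row=0b1111100, col=0b1000000, row AND col = 0b1000000 = 64; 64 == 64 -> filled
(113,25): row=0b1110001, col=0b11001, row AND col = 0b10001 = 17; 17 != 25 -> empty
(90,50): row=0b1011010, col=0b110010, row AND col = 0b10010 = 18; 18 != 50 -> empty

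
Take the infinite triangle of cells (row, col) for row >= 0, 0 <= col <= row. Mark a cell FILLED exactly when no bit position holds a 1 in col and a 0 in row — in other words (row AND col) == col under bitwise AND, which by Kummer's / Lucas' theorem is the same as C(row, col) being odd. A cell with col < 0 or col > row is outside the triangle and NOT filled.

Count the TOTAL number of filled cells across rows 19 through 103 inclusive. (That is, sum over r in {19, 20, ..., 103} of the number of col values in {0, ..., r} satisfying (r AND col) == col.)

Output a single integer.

r19=10011 pc3: +8 =8
r20=10100 pc2: +4 =12
r21=10101 pc3: +8 =20
r22=10110 pc3: +8 =28
r23=10111 pc4: +16 =44
r24=11000 pc2: +4 =48
r25=11001 pc3: +8 =56
r26=11010 pc3: +8 =64
r27=11011 pc4: +16 =80
r28=11100 pc3: +8 =88
r29=11101 pc4: +16 =104
r30=11110 pc4: +16 =120
r31=11111 pc5: +32 =152
r32=100000 pc1: +2 =154
r33=100001 pc2: +4 =158
r34=100010 pc2: +4 =162
r35=100011 pc3: +8 =170
r36=100100 pc2: +4 =174
r37=100101 pc3: +8 =182
r38=100110 pc3: +8 =190
r39=100111 pc4: +16 =206
r40=101000 pc2: +4 =210
r41=101001 pc3: +8 =218
r42=101010 pc3: +8 =226
r43=101011 pc4: +16 =242
r44=101100 pc3: +8 =250
r45=101101 pc4: +16 =266
r46=101110 pc4: +16 =282
r47=101111 pc5: +32 =314
r48=110000 pc2: +4 =318
r49=110001 pc3: +8 =326
r50=110010 pc3: +8 =334
r51=110011 pc4: +16 =350
r52=110100 pc3: +8 =358
r53=110101 pc4: +16 =374
r54=110110 pc4: +16 =390
r55=110111 pc5: +32 =422
r56=111000 pc3: +8 =430
r57=111001 pc4: +16 =446
r58=111010 pc4: +16 =462
r59=111011 pc5: +32 =494
r60=111100 pc4: +16 =510
r61=111101 pc5: +32 =542
r62=111110 pc5: +32 =574
r63=111111 pc6: +64 =638
r64=1000000 pc1: +2 =640
r65=1000001 pc2: +4 =644
r66=1000010 pc2: +4 =648
r67=1000011 pc3: +8 =656
r68=1000100 pc2: +4 =660
r69=1000101 pc3: +8 =668
r70=1000110 pc3: +8 =676
r71=1000111 pc4: +16 =692
r72=1001000 pc2: +4 =696
r73=1001001 pc3: +8 =704
r74=1001010 pc3: +8 =712
r75=1001011 pc4: +16 =728
r76=1001100 pc3: +8 =736
r77=1001101 pc4: +16 =752
r78=1001110 pc4: +16 =768
r79=1001111 pc5: +32 =800
r80=1010000 pc2: +4 =804
r81=1010001 pc3: +8 =812
r82=1010010 pc3: +8 =820
r83=1010011 pc4: +16 =836
r84=1010100 pc3: +8 =844
r85=1010101 pc4: +16 =860
r86=1010110 pc4: +16 =876
r87=1010111 pc5: +32 =908
r88=1011000 pc3: +8 =916
r89=1011001 pc4: +16 =932
r90=1011010 pc4: +16 =948
r91=1011011 pc5: +32 =980
r92=1011100 pc4: +16 =996
r93=1011101 pc5: +32 =1028
r94=1011110 pc5: +32 =1060
r95=1011111 pc6: +64 =1124
r96=1100000 pc2: +4 =1128
r97=1100001 pc3: +8 =1136
r98=1100010 pc3: +8 =1144
r99=1100011 pc4: +16 =1160
r100=1100100 pc3: +8 =1168
r101=1100101 pc4: +16 =1184
r102=1100110 pc4: +16 =1200
r103=1100111 pc5: +32 =1232

Answer: 1232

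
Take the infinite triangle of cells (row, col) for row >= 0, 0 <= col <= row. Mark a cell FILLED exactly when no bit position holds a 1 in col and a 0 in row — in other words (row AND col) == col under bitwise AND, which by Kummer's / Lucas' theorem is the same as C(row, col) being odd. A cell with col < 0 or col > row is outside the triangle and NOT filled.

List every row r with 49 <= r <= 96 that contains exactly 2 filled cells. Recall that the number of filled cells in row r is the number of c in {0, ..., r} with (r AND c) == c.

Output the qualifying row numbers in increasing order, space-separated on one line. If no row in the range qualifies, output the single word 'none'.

Row r has 2^popcount(r) filled cells, so we need popcount(r) = log2(2) = 1.
Scan r = 49..96 and keep those with exactly 1 one-bits:
r=49=110001 popcount=3 -> skip
r=50=110010 popcount=3 -> skip
r=51=110011 popcount=4 -> skip
r=52=110100 popcount=3 -> skip
r=53=110101 popcount=4 -> skip
r=54=110110 popcount=4 -> skip
r=55=110111 popcount=5 -> skip
r=56=111000 popcount=3 -> skip
r=57=111001 popcount=4 -> skip
r=58=111010 popcount=4 -> skip
r=59=111011 popcount=5 -> skip
r=60=111100 popcount=4 -> skip
r=61=111101 popcount=5 -> skip
r=62=111110 popcount=5 -> skip
r=63=111111 popcount=6 -> skip
r=64=1000000 popcount=1 -> KEEP
r=65=1000001 popcount=2 -> skip
r=66=1000010 popcount=2 -> skip
r=67=1000011 popcount=3 -> skip
r=68=1000100 popcount=2 -> skip
r=69=1000101 popcount=3 -> skip
r=70=1000110 popcount=3 -> skip
r=71=1000111 popcount=4 -> skip
r=72=1001000 popcount=2 -> skip
r=73=1001001 popcount=3 -> skip
r=74=1001010 popcount=3 -> skip
r=75=1001011 popcount=4 -> skip
r=76=1001100 popcount=3 -> skip
r=77=1001101 popcount=4 -> skip
r=78=1001110 popcount=4 -> skip
r=79=1001111 popcount=5 -> skip
r=80=1010000 popcount=2 -> skip
r=81=1010001 popcount=3 -> skip
r=82=1010010 popcount=3 -> skip
r=83=1010011 popcount=4 -> skip
r=84=1010100 popcount=3 -> skip
r=85=1010101 popcount=4 -> skip
r=86=1010110 popcount=4 -> skip
r=87=1010111 popcount=5 -> skip
r=88=1011000 popcount=3 -> skip
r=89=1011001 popcount=4 -> skip
r=90=1011010 popcount=4 -> skip
r=91=1011011 popcount=5 -> skip
r=92=1011100 popcount=4 -> skip
r=93=1011101 popcount=5 -> skip
r=94=1011110 popcount=5 -> skip
r=95=1011111 popcount=6 -> skip
r=96=1100000 popcount=2 -> skip
Kept rows: 64

Answer: 64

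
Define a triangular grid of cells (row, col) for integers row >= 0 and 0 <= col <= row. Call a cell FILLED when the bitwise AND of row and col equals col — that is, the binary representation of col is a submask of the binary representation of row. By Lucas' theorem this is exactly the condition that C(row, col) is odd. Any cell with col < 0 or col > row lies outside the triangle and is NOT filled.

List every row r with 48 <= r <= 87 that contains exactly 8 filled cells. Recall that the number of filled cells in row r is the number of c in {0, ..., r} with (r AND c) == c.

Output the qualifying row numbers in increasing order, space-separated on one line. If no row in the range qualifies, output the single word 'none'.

Answer: 49 50 52 56 67 69 70 73 74 76 81 82 84

Derivation:
Row r has 2^popcount(r) filled cells, so we need popcount(r) = log2(8) = 3.
Scan r = 48..87 and keep those with exactly 3 one-bits:
r=48=110000 popcount=2 -> skip
r=49=110001 popcount=3 -> KEEP
r=50=110010 popcount=3 -> KEEP
r=51=110011 popcount=4 -> skip
r=52=110100 popcount=3 -> KEEP
r=53=110101 popcount=4 -> skip
r=54=110110 popcount=4 -> skip
r=55=110111 popcount=5 -> skip
r=56=111000 popcount=3 -> KEEP
r=57=111001 popcount=4 -> skip
r=58=111010 popcount=4 -> skip
r=59=111011 popcount=5 -> skip
r=60=111100 popcount=4 -> skip
r=61=111101 popcount=5 -> skip
r=62=111110 popcount=5 -> skip
r=63=111111 popcount=6 -> skip
r=64=1000000 popcount=1 -> skip
r=65=1000001 popcount=2 -> skip
r=66=1000010 popcount=2 -> skip
r=67=1000011 popcount=3 -> KEEP
r=68=1000100 popcount=2 -> skip
r=69=1000101 popcount=3 -> KEEP
r=70=1000110 popcount=3 -> KEEP
r=71=1000111 popcount=4 -> skip
r=72=1001000 popcount=2 -> skip
r=73=1001001 popcount=3 -> KEEP
r=74=1001010 popcount=3 -> KEEP
r=75=1001011 popcount=4 -> skip
r=76=1001100 popcount=3 -> KEEP
r=77=1001101 popcount=4 -> skip
r=78=1001110 popcount=4 -> skip
r=79=1001111 popcount=5 -> skip
r=80=1010000 popcount=2 -> skip
r=81=1010001 popcount=3 -> KEEP
r=82=1010010 popcount=3 -> KEEP
r=83=1010011 popcount=4 -> skip
r=84=1010100 popcount=3 -> KEEP
r=85=1010101 popcount=4 -> skip
r=86=1010110 popcount=4 -> skip
r=87=1010111 popcount=5 -> skip
Kept rows: 49 50 52 56 67 69 70 73 74 76 81 82 84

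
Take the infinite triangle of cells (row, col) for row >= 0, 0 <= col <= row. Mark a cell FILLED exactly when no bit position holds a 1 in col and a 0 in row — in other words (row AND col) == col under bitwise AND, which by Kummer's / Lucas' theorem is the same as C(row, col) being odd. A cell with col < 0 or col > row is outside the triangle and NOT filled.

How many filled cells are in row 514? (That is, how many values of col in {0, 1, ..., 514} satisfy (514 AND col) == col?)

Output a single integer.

Answer: 4

Derivation:
514 in binary = 1000000010
popcount(514) = number of 1-bits in 1000000010 = 2
A col c satisfies (514 AND c) == c iff every set bit of c is also set in 514; each of the 2 set bits of 514 can independently be on or off in c.
count = 2^2 = 4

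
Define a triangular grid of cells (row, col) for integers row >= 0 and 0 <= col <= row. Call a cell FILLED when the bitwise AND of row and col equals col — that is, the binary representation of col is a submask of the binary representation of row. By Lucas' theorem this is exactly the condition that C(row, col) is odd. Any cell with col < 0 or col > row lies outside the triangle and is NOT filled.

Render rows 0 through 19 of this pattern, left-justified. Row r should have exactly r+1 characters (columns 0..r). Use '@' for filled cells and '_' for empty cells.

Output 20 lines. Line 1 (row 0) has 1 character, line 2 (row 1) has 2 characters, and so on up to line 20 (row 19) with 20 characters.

Answer: @
@@
@_@
@@@@
@___@
@@__@@
@_@_@_@
@@@@@@@@
@_______@
@@______@@
@_@_____@_@
@@@@____@@@@
@___@___@___@
@@__@@__@@__@@
@_@_@_@_@_@_@_@
@@@@@@@@@@@@@@@@
@_______________@
@@______________@@
@_@_____________@_@
@@@@____________@@@@

Derivation:
r0=0: @
r1=1: @@
r2=10: @_@
r3=11: @@@@
r4=100: @___@
r5=101: @@__@@
r6=110: @_@_@_@
r7=111: @@@@@@@@
r8=1000: @_______@
r9=1001: @@______@@
r10=1010: @_@_____@_@
r11=1011: @@@@____@@@@
r12=1100: @___@___@___@
r13=1101: @@__@@__@@__@@
r14=1110: @_@_@_@_@_@_@_@
r15=1111: @@@@@@@@@@@@@@@@
r16=10000: @_______________@
r17=10001: @@______________@@
r18=10010: @_@_____________@_@
r19=10011: @@@@____________@@@@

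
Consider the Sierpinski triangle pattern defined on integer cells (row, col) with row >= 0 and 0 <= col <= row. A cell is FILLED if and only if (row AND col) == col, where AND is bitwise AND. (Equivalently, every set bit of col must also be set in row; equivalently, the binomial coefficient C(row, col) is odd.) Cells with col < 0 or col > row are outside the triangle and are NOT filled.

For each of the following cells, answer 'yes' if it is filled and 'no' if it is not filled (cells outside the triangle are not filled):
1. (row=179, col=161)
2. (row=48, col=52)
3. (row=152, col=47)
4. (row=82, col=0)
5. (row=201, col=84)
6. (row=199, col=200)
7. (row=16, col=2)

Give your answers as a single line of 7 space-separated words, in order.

Answer: yes no no yes no no no

Derivation:
(179,161): row=0b10110011, col=0b10100001, row AND col = 0b10100001 = 161; 161 == 161 -> filled
(48,52): col outside [0, 48] -> not filled
(152,47): row=0b10011000, col=0b101111, row AND col = 0b1000 = 8; 8 != 47 -> empty
(82,0): row=0b1010010, col=0b0, row AND col = 0b0 = 0; 0 == 0 -> filled
(201,84): row=0b11001001, col=0b1010100, row AND col = 0b1000000 = 64; 64 != 84 -> empty
(199,200): col outside [0, 199] -> not filled
(16,2): row=0b10000, col=0b10, row AND col = 0b0 = 0; 0 != 2 -> empty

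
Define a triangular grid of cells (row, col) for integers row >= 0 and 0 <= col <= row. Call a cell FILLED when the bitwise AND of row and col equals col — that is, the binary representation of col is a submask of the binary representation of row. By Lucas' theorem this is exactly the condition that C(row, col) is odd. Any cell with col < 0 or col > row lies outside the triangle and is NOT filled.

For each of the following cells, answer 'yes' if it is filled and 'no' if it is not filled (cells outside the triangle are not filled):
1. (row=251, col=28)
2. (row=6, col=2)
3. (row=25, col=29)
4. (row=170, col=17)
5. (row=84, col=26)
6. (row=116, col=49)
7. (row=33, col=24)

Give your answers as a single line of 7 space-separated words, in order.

(251,28): row=0b11111011, col=0b11100, row AND col = 0b11000 = 24; 24 != 28 -> empty
(6,2): row=0b110, col=0b10, row AND col = 0b10 = 2; 2 == 2 -> filled
(25,29): col outside [0, 25] -> not filled
(170,17): row=0b10101010, col=0b10001, row AND col = 0b0 = 0; 0 != 17 -> empty
(84,26): row=0b1010100, col=0b11010, row AND col = 0b10000 = 16; 16 != 26 -> empty
(116,49): row=0b1110100, col=0b110001, row AND col = 0b110000 = 48; 48 != 49 -> empty
(33,24): row=0b100001, col=0b11000, row AND col = 0b0 = 0; 0 != 24 -> empty

Answer: no yes no no no no no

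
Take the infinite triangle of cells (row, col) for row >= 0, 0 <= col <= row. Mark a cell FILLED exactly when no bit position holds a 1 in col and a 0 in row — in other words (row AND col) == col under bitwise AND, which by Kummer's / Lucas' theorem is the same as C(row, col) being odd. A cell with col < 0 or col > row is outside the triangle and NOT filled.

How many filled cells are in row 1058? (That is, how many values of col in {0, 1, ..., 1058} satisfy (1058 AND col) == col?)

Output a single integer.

1058 in binary = 10000100010
popcount(1058) = number of 1-bits in 10000100010 = 3
A col c satisfies (1058 AND c) == c iff every set bit of c is also set in 1058; each of the 3 set bits of 1058 can independently be on or off in c.
count = 2^3 = 8

Answer: 8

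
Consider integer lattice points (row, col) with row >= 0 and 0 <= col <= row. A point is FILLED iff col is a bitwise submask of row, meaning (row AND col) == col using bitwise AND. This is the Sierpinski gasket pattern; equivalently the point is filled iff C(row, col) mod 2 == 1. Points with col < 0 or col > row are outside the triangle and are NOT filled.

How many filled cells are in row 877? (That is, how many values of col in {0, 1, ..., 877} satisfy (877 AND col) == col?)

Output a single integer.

877 in binary = 1101101101
popcount(877) = number of 1-bits in 1101101101 = 7
A col c satisfies (877 AND c) == c iff every set bit of c is also set in 877; each of the 7 set bits of 877 can independently be on or off in c.
count = 2^7 = 128

Answer: 128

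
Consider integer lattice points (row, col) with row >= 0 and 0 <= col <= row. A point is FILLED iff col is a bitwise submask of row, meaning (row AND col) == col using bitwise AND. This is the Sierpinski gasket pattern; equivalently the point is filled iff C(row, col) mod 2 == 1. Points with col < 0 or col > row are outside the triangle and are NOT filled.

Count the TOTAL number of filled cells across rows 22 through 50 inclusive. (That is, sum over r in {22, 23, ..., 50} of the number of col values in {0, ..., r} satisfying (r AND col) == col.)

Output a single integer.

Answer: 314

Derivation:
r22=10110 pc3: +8 =8
r23=10111 pc4: +16 =24
r24=11000 pc2: +4 =28
r25=11001 pc3: +8 =36
r26=11010 pc3: +8 =44
r27=11011 pc4: +16 =60
r28=11100 pc3: +8 =68
r29=11101 pc4: +16 =84
r30=11110 pc4: +16 =100
r31=11111 pc5: +32 =132
r32=100000 pc1: +2 =134
r33=100001 pc2: +4 =138
r34=100010 pc2: +4 =142
r35=100011 pc3: +8 =150
r36=100100 pc2: +4 =154
r37=100101 pc3: +8 =162
r38=100110 pc3: +8 =170
r39=100111 pc4: +16 =186
r40=101000 pc2: +4 =190
r41=101001 pc3: +8 =198
r42=101010 pc3: +8 =206
r43=101011 pc4: +16 =222
r44=101100 pc3: +8 =230
r45=101101 pc4: +16 =246
r46=101110 pc4: +16 =262
r47=101111 pc5: +32 =294
r48=110000 pc2: +4 =298
r49=110001 pc3: +8 =306
r50=110010 pc3: +8 =314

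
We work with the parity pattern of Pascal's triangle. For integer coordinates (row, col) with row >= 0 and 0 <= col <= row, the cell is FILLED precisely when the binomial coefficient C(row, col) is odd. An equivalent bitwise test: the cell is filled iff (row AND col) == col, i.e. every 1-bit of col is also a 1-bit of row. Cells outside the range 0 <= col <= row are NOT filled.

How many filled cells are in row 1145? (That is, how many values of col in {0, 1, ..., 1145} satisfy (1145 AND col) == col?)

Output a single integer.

1145 in binary = 10001111001
popcount(1145) = number of 1-bits in 10001111001 = 6
A col c satisfies (1145 AND c) == c iff every set bit of c is also set in 1145; each of the 6 set bits of 1145 can independently be on or off in c.
count = 2^6 = 64

Answer: 64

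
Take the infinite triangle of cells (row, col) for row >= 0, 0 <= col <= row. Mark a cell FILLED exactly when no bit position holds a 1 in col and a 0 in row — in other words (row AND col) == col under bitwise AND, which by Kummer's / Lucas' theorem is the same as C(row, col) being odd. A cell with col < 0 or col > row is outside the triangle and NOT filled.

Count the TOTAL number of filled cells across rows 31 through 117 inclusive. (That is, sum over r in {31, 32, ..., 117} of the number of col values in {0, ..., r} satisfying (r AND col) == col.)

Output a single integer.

r31=11111 pc5: +32 =32
r32=100000 pc1: +2 =34
r33=100001 pc2: +4 =38
r34=100010 pc2: +4 =42
r35=100011 pc3: +8 =50
r36=100100 pc2: +4 =54
r37=100101 pc3: +8 =62
r38=100110 pc3: +8 =70
r39=100111 pc4: +16 =86
r40=101000 pc2: +4 =90
r41=101001 pc3: +8 =98
r42=101010 pc3: +8 =106
r43=101011 pc4: +16 =122
r44=101100 pc3: +8 =130
r45=101101 pc4: +16 =146
r46=101110 pc4: +16 =162
r47=101111 pc5: +32 =194
r48=110000 pc2: +4 =198
r49=110001 pc3: +8 =206
r50=110010 pc3: +8 =214
r51=110011 pc4: +16 =230
r52=110100 pc3: +8 =238
r53=110101 pc4: +16 =254
r54=110110 pc4: +16 =270
r55=110111 pc5: +32 =302
r56=111000 pc3: +8 =310
r57=111001 pc4: +16 =326
r58=111010 pc4: +16 =342
r59=111011 pc5: +32 =374
r60=111100 pc4: +16 =390
r61=111101 pc5: +32 =422
r62=111110 pc5: +32 =454
r63=111111 pc6: +64 =518
r64=1000000 pc1: +2 =520
r65=1000001 pc2: +4 =524
r66=1000010 pc2: +4 =528
r67=1000011 pc3: +8 =536
r68=1000100 pc2: +4 =540
r69=1000101 pc3: +8 =548
r70=1000110 pc3: +8 =556
r71=1000111 pc4: +16 =572
r72=1001000 pc2: +4 =576
r73=1001001 pc3: +8 =584
r74=1001010 pc3: +8 =592
r75=1001011 pc4: +16 =608
r76=1001100 pc3: +8 =616
r77=1001101 pc4: +16 =632
r78=1001110 pc4: +16 =648
r79=1001111 pc5: +32 =680
r80=1010000 pc2: +4 =684
r81=1010001 pc3: +8 =692
r82=1010010 pc3: +8 =700
r83=1010011 pc4: +16 =716
r84=1010100 pc3: +8 =724
r85=1010101 pc4: +16 =740
r86=1010110 pc4: +16 =756
r87=1010111 pc5: +32 =788
r88=1011000 pc3: +8 =796
r89=1011001 pc4: +16 =812
r90=1011010 pc4: +16 =828
r91=1011011 pc5: +32 =860
r92=1011100 pc4: +16 =876
r93=1011101 pc5: +32 =908
r94=1011110 pc5: +32 =940
r95=1011111 pc6: +64 =1004
r96=1100000 pc2: +4 =1008
r97=1100001 pc3: +8 =1016
r98=1100010 pc3: +8 =1024
r99=1100011 pc4: +16 =1040
r100=1100100 pc3: +8 =1048
r101=1100101 pc4: +16 =1064
r102=1100110 pc4: +16 =1080
r103=1100111 pc5: +32 =1112
r104=1101000 pc3: +8 =1120
r105=1101001 pc4: +16 =1136
r106=1101010 pc4: +16 =1152
r107=1101011 pc5: +32 =1184
r108=1101100 pc4: +16 =1200
r109=1101101 pc5: +32 =1232
r110=1101110 pc5: +32 =1264
r111=1101111 pc6: +64 =1328
r112=1110000 pc3: +8 =1336
r113=1110001 pc4: +16 =1352
r114=1110010 pc4: +16 =1368
r115=1110011 pc5: +32 =1400
r116=1110100 pc4: +16 =1416
r117=1110101 pc5: +32 =1448

Answer: 1448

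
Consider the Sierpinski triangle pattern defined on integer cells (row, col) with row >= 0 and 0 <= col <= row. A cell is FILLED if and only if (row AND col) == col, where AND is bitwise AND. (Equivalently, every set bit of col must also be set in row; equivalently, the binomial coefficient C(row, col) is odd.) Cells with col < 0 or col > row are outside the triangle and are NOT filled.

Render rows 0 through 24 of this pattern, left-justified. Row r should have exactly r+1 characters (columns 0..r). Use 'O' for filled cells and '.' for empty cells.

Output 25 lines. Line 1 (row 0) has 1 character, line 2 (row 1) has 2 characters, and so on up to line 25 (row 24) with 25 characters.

r0=0: O
r1=1: OO
r2=10: O.O
r3=11: OOOO
r4=100: O...O
r5=101: OO..OO
r6=110: O.O.O.O
r7=111: OOOOOOOO
r8=1000: O.......O
r9=1001: OO......OO
r10=1010: O.O.....O.O
r11=1011: OOOO....OOOO
r12=1100: O...O...O...O
r13=1101: OO..OO..OO..OO
r14=1110: O.O.O.O.O.O.O.O
r15=1111: OOOOOOOOOOOOOOOO
r16=10000: O...............O
r17=10001: OO..............OO
r18=10010: O.O.............O.O
r19=10011: OOOO............OOOO
r20=10100: O...O...........O...O
r21=10101: OO..OO..........OO..OO
r22=10110: O.O.O.O.........O.O.O.O
r23=10111: OOOOOOOO........OOOOOOOO
r24=11000: O.......O.......O.......O

Answer: O
OO
O.O
OOOO
O...O
OO..OO
O.O.O.O
OOOOOOOO
O.......O
OO......OO
O.O.....O.O
OOOO....OOOO
O...O...O...O
OO..OO..OO..OO
O.O.O.O.O.O.O.O
OOOOOOOOOOOOOOOO
O...............O
OO..............OO
O.O.............O.O
OOOO............OOOO
O...O...........O...O
OO..OO..........OO..OO
O.O.O.O.........O.O.O.O
OOOOOOOO........OOOOOOOO
O.......O.......O.......O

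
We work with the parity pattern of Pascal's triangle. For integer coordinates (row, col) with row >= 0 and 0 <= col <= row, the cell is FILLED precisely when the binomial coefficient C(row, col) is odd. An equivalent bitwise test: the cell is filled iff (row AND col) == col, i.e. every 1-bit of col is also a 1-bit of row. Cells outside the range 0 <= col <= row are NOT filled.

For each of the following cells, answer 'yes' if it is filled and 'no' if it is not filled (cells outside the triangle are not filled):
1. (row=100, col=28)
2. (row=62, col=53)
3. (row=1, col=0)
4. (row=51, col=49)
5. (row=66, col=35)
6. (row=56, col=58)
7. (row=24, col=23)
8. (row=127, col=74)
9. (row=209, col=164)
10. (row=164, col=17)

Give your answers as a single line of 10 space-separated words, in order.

Answer: no no yes yes no no no yes no no

Derivation:
(100,28): row=0b1100100, col=0b11100, row AND col = 0b100 = 4; 4 != 28 -> empty
(62,53): row=0b111110, col=0b110101, row AND col = 0b110100 = 52; 52 != 53 -> empty
(1,0): row=0b1, col=0b0, row AND col = 0b0 = 0; 0 == 0 -> filled
(51,49): row=0b110011, col=0b110001, row AND col = 0b110001 = 49; 49 == 49 -> filled
(66,35): row=0b1000010, col=0b100011, row AND col = 0b10 = 2; 2 != 35 -> empty
(56,58): col outside [0, 56] -> not filled
(24,23): row=0b11000, col=0b10111, row AND col = 0b10000 = 16; 16 != 23 -> empty
(127,74): row=0b1111111, col=0b1001010, row AND col = 0b1001010 = 74; 74 == 74 -> filled
(209,164): row=0b11010001, col=0b10100100, row AND col = 0b10000000 = 128; 128 != 164 -> empty
(164,17): row=0b10100100, col=0b10001, row AND col = 0b0 = 0; 0 != 17 -> empty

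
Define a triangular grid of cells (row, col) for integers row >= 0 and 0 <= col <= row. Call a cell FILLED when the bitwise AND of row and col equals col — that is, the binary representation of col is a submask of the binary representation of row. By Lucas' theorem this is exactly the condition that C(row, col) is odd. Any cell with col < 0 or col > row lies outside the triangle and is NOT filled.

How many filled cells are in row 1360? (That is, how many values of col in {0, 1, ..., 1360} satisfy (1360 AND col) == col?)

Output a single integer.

1360 in binary = 10101010000
popcount(1360) = number of 1-bits in 10101010000 = 4
A col c satisfies (1360 AND c) == c iff every set bit of c is also set in 1360; each of the 4 set bits of 1360 can independently be on or off in c.
count = 2^4 = 16

Answer: 16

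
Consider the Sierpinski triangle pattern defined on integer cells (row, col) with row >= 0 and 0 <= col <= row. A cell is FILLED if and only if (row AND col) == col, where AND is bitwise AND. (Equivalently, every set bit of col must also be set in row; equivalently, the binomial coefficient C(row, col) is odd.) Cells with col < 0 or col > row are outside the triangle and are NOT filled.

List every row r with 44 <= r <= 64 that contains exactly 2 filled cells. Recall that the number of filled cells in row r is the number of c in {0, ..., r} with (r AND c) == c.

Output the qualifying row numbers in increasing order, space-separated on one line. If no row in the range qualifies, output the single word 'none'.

Row r has 2^popcount(r) filled cells, so we need popcount(r) = log2(2) = 1.
Scan r = 44..64 and keep those with exactly 1 one-bits:
r=44=101100 popcount=3 -> skip
r=45=101101 popcount=4 -> skip
r=46=101110 popcount=4 -> skip
r=47=101111 popcount=5 -> skip
r=48=110000 popcount=2 -> skip
r=49=110001 popcount=3 -> skip
r=50=110010 popcount=3 -> skip
r=51=110011 popcount=4 -> skip
r=52=110100 popcount=3 -> skip
r=53=110101 popcount=4 -> skip
r=54=110110 popcount=4 -> skip
r=55=110111 popcount=5 -> skip
r=56=111000 popcount=3 -> skip
r=57=111001 popcount=4 -> skip
r=58=111010 popcount=4 -> skip
r=59=111011 popcount=5 -> skip
r=60=111100 popcount=4 -> skip
r=61=111101 popcount=5 -> skip
r=62=111110 popcount=5 -> skip
r=63=111111 popcount=6 -> skip
r=64=1000000 popcount=1 -> KEEP
Kept rows: 64

Answer: 64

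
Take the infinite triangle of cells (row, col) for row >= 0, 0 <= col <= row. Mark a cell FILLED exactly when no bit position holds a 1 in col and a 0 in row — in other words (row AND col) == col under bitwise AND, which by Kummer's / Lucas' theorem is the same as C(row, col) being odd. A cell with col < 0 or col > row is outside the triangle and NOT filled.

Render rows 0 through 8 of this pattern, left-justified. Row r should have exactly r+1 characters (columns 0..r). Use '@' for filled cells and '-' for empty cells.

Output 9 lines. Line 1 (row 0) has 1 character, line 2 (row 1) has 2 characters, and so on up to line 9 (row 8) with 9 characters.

r0=0: @
r1=1: @@
r2=10: @-@
r3=11: @@@@
r4=100: @---@
r5=101: @@--@@
r6=110: @-@-@-@
r7=111: @@@@@@@@
r8=1000: @-------@

Answer: @
@@
@-@
@@@@
@---@
@@--@@
@-@-@-@
@@@@@@@@
@-------@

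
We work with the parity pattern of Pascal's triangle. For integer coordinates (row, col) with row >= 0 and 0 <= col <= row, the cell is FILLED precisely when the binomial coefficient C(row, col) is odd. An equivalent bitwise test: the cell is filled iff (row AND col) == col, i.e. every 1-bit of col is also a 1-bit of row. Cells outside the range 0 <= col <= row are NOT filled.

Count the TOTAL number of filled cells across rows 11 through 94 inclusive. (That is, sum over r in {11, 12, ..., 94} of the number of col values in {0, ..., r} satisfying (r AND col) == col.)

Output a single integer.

Answer: 1114

Derivation:
r11=1011 pc3: +8 =8
r12=1100 pc2: +4 =12
r13=1101 pc3: +8 =20
r14=1110 pc3: +8 =28
r15=1111 pc4: +16 =44
r16=10000 pc1: +2 =46
r17=10001 pc2: +4 =50
r18=10010 pc2: +4 =54
r19=10011 pc3: +8 =62
r20=10100 pc2: +4 =66
r21=10101 pc3: +8 =74
r22=10110 pc3: +8 =82
r23=10111 pc4: +16 =98
r24=11000 pc2: +4 =102
r25=11001 pc3: +8 =110
r26=11010 pc3: +8 =118
r27=11011 pc4: +16 =134
r28=11100 pc3: +8 =142
r29=11101 pc4: +16 =158
r30=11110 pc4: +16 =174
r31=11111 pc5: +32 =206
r32=100000 pc1: +2 =208
r33=100001 pc2: +4 =212
r34=100010 pc2: +4 =216
r35=100011 pc3: +8 =224
r36=100100 pc2: +4 =228
r37=100101 pc3: +8 =236
r38=100110 pc3: +8 =244
r39=100111 pc4: +16 =260
r40=101000 pc2: +4 =264
r41=101001 pc3: +8 =272
r42=101010 pc3: +8 =280
r43=101011 pc4: +16 =296
r44=101100 pc3: +8 =304
r45=101101 pc4: +16 =320
r46=101110 pc4: +16 =336
r47=101111 pc5: +32 =368
r48=110000 pc2: +4 =372
r49=110001 pc3: +8 =380
r50=110010 pc3: +8 =388
r51=110011 pc4: +16 =404
r52=110100 pc3: +8 =412
r53=110101 pc4: +16 =428
r54=110110 pc4: +16 =444
r55=110111 pc5: +32 =476
r56=111000 pc3: +8 =484
r57=111001 pc4: +16 =500
r58=111010 pc4: +16 =516
r59=111011 pc5: +32 =548
r60=111100 pc4: +16 =564
r61=111101 pc5: +32 =596
r62=111110 pc5: +32 =628
r63=111111 pc6: +64 =692
r64=1000000 pc1: +2 =694
r65=1000001 pc2: +4 =698
r66=1000010 pc2: +4 =702
r67=1000011 pc3: +8 =710
r68=1000100 pc2: +4 =714
r69=1000101 pc3: +8 =722
r70=1000110 pc3: +8 =730
r71=1000111 pc4: +16 =746
r72=1001000 pc2: +4 =750
r73=1001001 pc3: +8 =758
r74=1001010 pc3: +8 =766
r75=1001011 pc4: +16 =782
r76=1001100 pc3: +8 =790
r77=1001101 pc4: +16 =806
r78=1001110 pc4: +16 =822
r79=1001111 pc5: +32 =854
r80=1010000 pc2: +4 =858
r81=1010001 pc3: +8 =866
r82=1010010 pc3: +8 =874
r83=1010011 pc4: +16 =890
r84=1010100 pc3: +8 =898
r85=1010101 pc4: +16 =914
r86=1010110 pc4: +16 =930
r87=1010111 pc5: +32 =962
r88=1011000 pc3: +8 =970
r89=1011001 pc4: +16 =986
r90=1011010 pc4: +16 =1002
r91=1011011 pc5: +32 =1034
r92=1011100 pc4: +16 =1050
r93=1011101 pc5: +32 =1082
r94=1011110 pc5: +32 =1114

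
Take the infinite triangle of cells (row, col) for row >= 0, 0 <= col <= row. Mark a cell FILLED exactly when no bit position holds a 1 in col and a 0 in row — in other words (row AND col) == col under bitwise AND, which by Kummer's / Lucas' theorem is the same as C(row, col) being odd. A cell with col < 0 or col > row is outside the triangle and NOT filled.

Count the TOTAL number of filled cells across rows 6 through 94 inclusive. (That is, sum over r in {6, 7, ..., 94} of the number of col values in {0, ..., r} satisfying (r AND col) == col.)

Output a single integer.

Answer: 1136

Derivation:
r6=110 pc2: +4 =4
r7=111 pc3: +8 =12
r8=1000 pc1: +2 =14
r9=1001 pc2: +4 =18
r10=1010 pc2: +4 =22
r11=1011 pc3: +8 =30
r12=1100 pc2: +4 =34
r13=1101 pc3: +8 =42
r14=1110 pc3: +8 =50
r15=1111 pc4: +16 =66
r16=10000 pc1: +2 =68
r17=10001 pc2: +4 =72
r18=10010 pc2: +4 =76
r19=10011 pc3: +8 =84
r20=10100 pc2: +4 =88
r21=10101 pc3: +8 =96
r22=10110 pc3: +8 =104
r23=10111 pc4: +16 =120
r24=11000 pc2: +4 =124
r25=11001 pc3: +8 =132
r26=11010 pc3: +8 =140
r27=11011 pc4: +16 =156
r28=11100 pc3: +8 =164
r29=11101 pc4: +16 =180
r30=11110 pc4: +16 =196
r31=11111 pc5: +32 =228
r32=100000 pc1: +2 =230
r33=100001 pc2: +4 =234
r34=100010 pc2: +4 =238
r35=100011 pc3: +8 =246
r36=100100 pc2: +4 =250
r37=100101 pc3: +8 =258
r38=100110 pc3: +8 =266
r39=100111 pc4: +16 =282
r40=101000 pc2: +4 =286
r41=101001 pc3: +8 =294
r42=101010 pc3: +8 =302
r43=101011 pc4: +16 =318
r44=101100 pc3: +8 =326
r45=101101 pc4: +16 =342
r46=101110 pc4: +16 =358
r47=101111 pc5: +32 =390
r48=110000 pc2: +4 =394
r49=110001 pc3: +8 =402
r50=110010 pc3: +8 =410
r51=110011 pc4: +16 =426
r52=110100 pc3: +8 =434
r53=110101 pc4: +16 =450
r54=110110 pc4: +16 =466
r55=110111 pc5: +32 =498
r56=111000 pc3: +8 =506
r57=111001 pc4: +16 =522
r58=111010 pc4: +16 =538
r59=111011 pc5: +32 =570
r60=111100 pc4: +16 =586
r61=111101 pc5: +32 =618
r62=111110 pc5: +32 =650
r63=111111 pc6: +64 =714
r64=1000000 pc1: +2 =716
r65=1000001 pc2: +4 =720
r66=1000010 pc2: +4 =724
r67=1000011 pc3: +8 =732
r68=1000100 pc2: +4 =736
r69=1000101 pc3: +8 =744
r70=1000110 pc3: +8 =752
r71=1000111 pc4: +16 =768
r72=1001000 pc2: +4 =772
r73=1001001 pc3: +8 =780
r74=1001010 pc3: +8 =788
r75=1001011 pc4: +16 =804
r76=1001100 pc3: +8 =812
r77=1001101 pc4: +16 =828
r78=1001110 pc4: +16 =844
r79=1001111 pc5: +32 =876
r80=1010000 pc2: +4 =880
r81=1010001 pc3: +8 =888
r82=1010010 pc3: +8 =896
r83=1010011 pc4: +16 =912
r84=1010100 pc3: +8 =920
r85=1010101 pc4: +16 =936
r86=1010110 pc4: +16 =952
r87=1010111 pc5: +32 =984
r88=1011000 pc3: +8 =992
r89=1011001 pc4: +16 =1008
r90=1011010 pc4: +16 =1024
r91=1011011 pc5: +32 =1056
r92=1011100 pc4: +16 =1072
r93=1011101 pc5: +32 =1104
r94=1011110 pc5: +32 =1136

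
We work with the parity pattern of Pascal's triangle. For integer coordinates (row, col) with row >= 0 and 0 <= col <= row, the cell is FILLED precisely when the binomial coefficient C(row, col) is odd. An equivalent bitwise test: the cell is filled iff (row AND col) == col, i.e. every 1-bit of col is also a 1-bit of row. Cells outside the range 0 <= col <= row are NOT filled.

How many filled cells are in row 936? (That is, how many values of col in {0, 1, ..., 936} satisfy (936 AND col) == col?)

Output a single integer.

Answer: 32

Derivation:
936 in binary = 1110101000
popcount(936) = number of 1-bits in 1110101000 = 5
A col c satisfies (936 AND c) == c iff every set bit of c is also set in 936; each of the 5 set bits of 936 can independently be on or off in c.
count = 2^5 = 32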